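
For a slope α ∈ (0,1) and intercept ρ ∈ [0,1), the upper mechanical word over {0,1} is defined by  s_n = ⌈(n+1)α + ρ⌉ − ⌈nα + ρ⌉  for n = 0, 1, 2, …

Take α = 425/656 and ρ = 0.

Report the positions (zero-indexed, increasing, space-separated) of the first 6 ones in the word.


0 1 3 4 6 7

n=0: ⌈425/656⌉−⌈0/656⌉ = 1−0 = 1  ← one
n=1: ⌈850/656⌉−⌈425/656⌉ = 2−1 = 1  ← one
n=2: ⌈1275/656⌉−⌈850/656⌉ = 2−2 = 0
n=3: ⌈1700/656⌉−⌈1275/656⌉ = 3−2 = 1  ← one
n=4: ⌈2125/656⌉−⌈1700/656⌉ = 4−3 = 1  ← one
n=5: ⌈2550/656⌉−⌈2125/656⌉ = 4−4 = 0
n=6: ⌈2975/656⌉−⌈2550/656⌉ = 5−4 = 1  ← one
n=7: ⌈3400/656⌉−⌈2975/656⌉ = 6−5 = 1  ← one
positions of the first 6 ones: 0 1 3 4 6 7


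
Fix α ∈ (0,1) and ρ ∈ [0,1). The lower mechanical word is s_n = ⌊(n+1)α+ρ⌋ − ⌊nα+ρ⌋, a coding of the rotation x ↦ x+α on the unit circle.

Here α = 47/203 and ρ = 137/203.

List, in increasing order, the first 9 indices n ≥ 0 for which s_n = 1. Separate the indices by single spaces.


1 5 10 14 18 22 27 31 35

n=0: ⌊184/203⌋−⌊137/203⌋ = 0−0 = 0
n=1: ⌊231/203⌋−⌊184/203⌋ = 1−0 = 1  ← one
n=2: ⌊278/203⌋−⌊231/203⌋ = 1−1 = 0
n=3: ⌊325/203⌋−⌊278/203⌋ = 1−1 = 0
n=4: ⌊372/203⌋−⌊325/203⌋ = 1−1 = 0
n=5: ⌊419/203⌋−⌊372/203⌋ = 2−1 = 1  ← one
n=6: ⌊466/203⌋−⌊419/203⌋ = 2−2 = 0
n=7: ⌊513/203⌋−⌊466/203⌋ = 2−2 = 0
n=8: ⌊560/203⌋−⌊513/203⌋ = 2−2 = 0
n=9: ⌊607/203⌋−⌊560/203⌋ = 2−2 = 0
n=10: ⌊654/203⌋−⌊607/203⌋ = 3−2 = 1  ← one
n=11: ⌊701/203⌋−⌊654/203⌋ = 3−3 = 0
n=12: ⌊748/203⌋−⌊701/203⌋ = 3−3 = 0
n=13: ⌊795/203⌋−⌊748/203⌋ = 3−3 = 0
n=14: ⌊842/203⌋−⌊795/203⌋ = 4−3 = 1  ← one
n=15: ⌊889/203⌋−⌊842/203⌋ = 4−4 = 0
n=16: ⌊936/203⌋−⌊889/203⌋ = 4−4 = 0
n=17: ⌊983/203⌋−⌊936/203⌋ = 4−4 = 0
n=18: ⌊1030/203⌋−⌊983/203⌋ = 5−4 = 1  ← one
n=19: ⌊1077/203⌋−⌊1030/203⌋ = 5−5 = 0
n=20: ⌊1124/203⌋−⌊1077/203⌋ = 5−5 = 0
n=21: ⌊1171/203⌋−⌊1124/203⌋ = 5−5 = 0
n=22: ⌊1218/203⌋−⌊1171/203⌋ = 6−5 = 1  ← one
n=23: ⌊1265/203⌋−⌊1218/203⌋ = 6−6 = 0
n=24: ⌊1312/203⌋−⌊1265/203⌋ = 6−6 = 0
n=25: ⌊1359/203⌋−⌊1312/203⌋ = 6−6 = 0
n=26: ⌊1406/203⌋−⌊1359/203⌋ = 6−6 = 0
n=27: ⌊1453/203⌋−⌊1406/203⌋ = 7−6 = 1  ← one
n=28: ⌊1500/203⌋−⌊1453/203⌋ = 7−7 = 0
n=29: ⌊1547/203⌋−⌊1500/203⌋ = 7−7 = 0
n=30: ⌊1594/203⌋−⌊1547/203⌋ = 7−7 = 0
n=31: ⌊1641/203⌋−⌊1594/203⌋ = 8−7 = 1  ← one
n=32: ⌊1688/203⌋−⌊1641/203⌋ = 8−8 = 0
n=33: ⌊1735/203⌋−⌊1688/203⌋ = 8−8 = 0
n=34: ⌊1782/203⌋−⌊1735/203⌋ = 8−8 = 0
n=35: ⌊1829/203⌋−⌊1782/203⌋ = 9−8 = 1  ← one
positions of the first 9 ones: 1 5 10 14 18 22 27 31 35


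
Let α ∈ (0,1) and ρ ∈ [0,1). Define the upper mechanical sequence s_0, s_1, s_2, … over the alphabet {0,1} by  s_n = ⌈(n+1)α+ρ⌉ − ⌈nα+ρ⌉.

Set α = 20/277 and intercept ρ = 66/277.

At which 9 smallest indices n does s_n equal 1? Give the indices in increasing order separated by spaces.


n=0: ⌈86/277⌉−⌈66/277⌉ = 1−1 = 0
n=1: ⌈106/277⌉−⌈86/277⌉ = 1−1 = 0
  …
n=10: ⌈286/277⌉−⌈266/277⌉ = 2−1 = 1  ← one
n=11: ⌈306/277⌉−⌈286/277⌉ = 2−2 = 0
n=12: ⌈326/277⌉−⌈306/277⌉ = 2−2 = 0
  …
n=24: ⌈566/277⌉−⌈546/277⌉ = 3−2 = 1  ← one
n=25: ⌈586/277⌉−⌈566/277⌉ = 3−3 = 0
n=26: ⌈606/277⌉−⌈586/277⌉ = 3−3 = 0
  …
n=38: ⌈846/277⌉−⌈826/277⌉ = 4−3 = 1  ← one
n=39: ⌈866/277⌉−⌈846/277⌉ = 4−4 = 0
n=40: ⌈886/277⌉−⌈866/277⌉ = 4−4 = 0
  …
n=52: ⌈1126/277⌉−⌈1106/277⌉ = 5−4 = 1  ← one
n=53: ⌈1146/277⌉−⌈1126/277⌉ = 5−5 = 0
n=54: ⌈1166/277⌉−⌈1146/277⌉ = 5−5 = 0
  …
n=65: ⌈1386/277⌉−⌈1366/277⌉ = 6−5 = 1  ← one
n=66: ⌈1406/277⌉−⌈1386/277⌉ = 6−6 = 0
n=67: ⌈1426/277⌉−⌈1406/277⌉ = 6−6 = 0
  …
n=79: ⌈1666/277⌉−⌈1646/277⌉ = 7−6 = 1  ← one
n=80: ⌈1686/277⌉−⌈1666/277⌉ = 7−7 = 0
n=81: ⌈1706/277⌉−⌈1686/277⌉ = 7−7 = 0
  …
n=93: ⌈1946/277⌉−⌈1926/277⌉ = 8−7 = 1  ← one
n=94: ⌈1966/277⌉−⌈1946/277⌉ = 8−8 = 0
n=95: ⌈1986/277⌉−⌈1966/277⌉ = 8−8 = 0
  …
n=107: ⌈2226/277⌉−⌈2206/277⌉ = 9−8 = 1  ← one
n=108: ⌈2246/277⌉−⌈2226/277⌉ = 9−9 = 0
n=109: ⌈2266/277⌉−⌈2246/277⌉ = 9−9 = 0
  …
n=121: ⌈2506/277⌉−⌈2486/277⌉ = 10−9 = 1  ← one
positions of the first 9 ones: 10 24 38 52 65 79 93 107 121

10 24 38 52 65 79 93 107 121


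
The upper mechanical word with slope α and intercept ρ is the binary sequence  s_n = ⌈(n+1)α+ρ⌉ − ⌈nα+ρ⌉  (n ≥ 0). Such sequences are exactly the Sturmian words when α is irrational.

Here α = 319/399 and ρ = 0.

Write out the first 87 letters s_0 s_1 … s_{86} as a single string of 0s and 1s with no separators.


n=0: ⌈(1·319)/399⌉ − ⌈(0·319)/399⌉ = ⌈319/399⌉ − ⌈0/399⌉ = 1 − 0 = 1
n=1: ⌈(2·319)/399⌉ − ⌈(1·319)/399⌉ = ⌈638/399⌉ − ⌈319/399⌉ = 2 − 1 = 1
n=2: ⌈(3·319)/399⌉ − ⌈(2·319)/399⌉ = ⌈957/399⌉ − ⌈638/399⌉ = 3 − 2 = 1
n=3: ⌈(4·319)/399⌉ − ⌈(3·319)/399⌉ = ⌈1276/399⌉ − ⌈957/399⌉ = 4 − 3 = 1
n=4: ⌈(5·319)/399⌉ − ⌈(4·319)/399⌉ = ⌈1595/399⌉ − ⌈1276/399⌉ = 4 − 4 = 0
n=5: ⌈(6·319)/399⌉ − ⌈(5·319)/399⌉ = ⌈1914/399⌉ − ⌈1595/399⌉ = 5 − 4 = 1
n=6: ⌈(7·319)/399⌉ − ⌈(6·319)/399⌉ = ⌈2233/399⌉ − ⌈1914/399⌉ = 6 − 5 = 1
n=7: ⌈(8·319)/399⌉ − ⌈(7·319)/399⌉ = ⌈2552/399⌉ − ⌈2233/399⌉ = 7 − 6 = 1
n=8: ⌈(9·319)/399⌉ − ⌈(8·319)/399⌉ = ⌈2871/399⌉ − ⌈2552/399⌉ = 8 − 7 = 1
n=9: ⌈(10·319)/399⌉ − ⌈(9·319)/399⌉ = ⌈3190/399⌉ − ⌈2871/399⌉ = 8 − 8 = 0
n=10: ⌈(11·319)/399⌉ − ⌈(10·319)/399⌉ = ⌈3509/399⌉ − ⌈3190/399⌉ = 9 − 8 = 1
n=11: ⌈(12·319)/399⌉ − ⌈(11·319)/399⌉ = ⌈3828/399⌉ − ⌈3509/399⌉ = 10 − 9 = 1
n=12: ⌈(13·319)/399⌉ − ⌈(12·319)/399⌉ = ⌈4147/399⌉ − ⌈3828/399⌉ = 11 − 10 = 1
n=13: ⌈(14·319)/399⌉ − ⌈(13·319)/399⌉ = ⌈4466/399⌉ − ⌈4147/399⌉ = 12 − 11 = 1
n=14: ⌈(15·319)/399⌉ − ⌈(14·319)/399⌉ = ⌈4785/399⌉ − ⌈4466/399⌉ = 12 − 12 = 0
n=15: ⌈(16·319)/399⌉ − ⌈(15·319)/399⌉ = ⌈5104/399⌉ − ⌈4785/399⌉ = 13 − 12 = 1
n=16: ⌈(17·319)/399⌉ − ⌈(16·319)/399⌉ = ⌈5423/399⌉ − ⌈5104/399⌉ = 14 − 13 = 1
n=17: ⌈(18·319)/399⌉ − ⌈(17·319)/399⌉ = ⌈5742/399⌉ − ⌈5423/399⌉ = 15 − 14 = 1
n=18: ⌈(19·319)/399⌉ − ⌈(18·319)/399⌉ = ⌈6061/399⌉ − ⌈5742/399⌉ = 16 − 15 = 1
n=19: ⌈(20·319)/399⌉ − ⌈(19·319)/399⌉ = ⌈6380/399⌉ − ⌈6061/399⌉ = 16 − 16 = 0
n=20: ⌈(21·319)/399⌉ − ⌈(20·319)/399⌉ = ⌈6699/399⌉ − ⌈6380/399⌉ = 17 − 16 = 1
n=21: ⌈(22·319)/399⌉ − ⌈(21·319)/399⌉ = ⌈7018/399⌉ − ⌈6699/399⌉ = 18 − 17 = 1
n=22: ⌈(23·319)/399⌉ − ⌈(22·319)/399⌉ = ⌈7337/399⌉ − ⌈7018/399⌉ = 19 − 18 = 1
n=23: ⌈(24·319)/399⌉ − ⌈(23·319)/399⌉ = ⌈7656/399⌉ − ⌈7337/399⌉ = 20 − 19 = 1
n=24: ⌈(25·319)/399⌉ − ⌈(24·319)/399⌉ = ⌈7975/399⌉ − ⌈7656/399⌉ = 20 − 20 = 0
n=25: ⌈(26·319)/399⌉ − ⌈(25·319)/399⌉ = ⌈8294/399⌉ − ⌈7975/399⌉ = 21 − 20 = 1
n=26: ⌈(27·319)/399⌉ − ⌈(26·319)/399⌉ = ⌈8613/399⌉ − ⌈8294/399⌉ = 22 − 21 = 1
n=27: ⌈(28·319)/399⌉ − ⌈(27·319)/399⌉ = ⌈8932/399⌉ − ⌈8613/399⌉ = 23 − 22 = 1
n=28: ⌈(29·319)/399⌉ − ⌈(28·319)/399⌉ = ⌈9251/399⌉ − ⌈8932/399⌉ = 24 − 23 = 1
n=29: ⌈(30·319)/399⌉ − ⌈(29·319)/399⌉ = ⌈9570/399⌉ − ⌈9251/399⌉ = 24 − 24 = 0
n=30: ⌈(31·319)/399⌉ − ⌈(30·319)/399⌉ = ⌈9889/399⌉ − ⌈9570/399⌉ = 25 − 24 = 1
n=31: ⌈(32·319)/399⌉ − ⌈(31·319)/399⌉ = ⌈10208/399⌉ − ⌈9889/399⌉ = 26 − 25 = 1
n=32: ⌈(33·319)/399⌉ − ⌈(32·319)/399⌉ = ⌈10527/399⌉ − ⌈10208/399⌉ = 27 − 26 = 1
n=33: ⌈(34·319)/399⌉ − ⌈(33·319)/399⌉ = ⌈10846/399⌉ − ⌈10527/399⌉ = 28 − 27 = 1
n=34: ⌈(35·319)/399⌉ − ⌈(34·319)/399⌉ = ⌈11165/399⌉ − ⌈10846/399⌉ = 28 − 28 = 0
n=35: ⌈(36·319)/399⌉ − ⌈(35·319)/399⌉ = ⌈11484/399⌉ − ⌈11165/399⌉ = 29 − 28 = 1
n=36: ⌈(37·319)/399⌉ − ⌈(36·319)/399⌉ = ⌈11803/399⌉ − ⌈11484/399⌉ = 30 − 29 = 1
n=37: ⌈(38·319)/399⌉ − ⌈(37·319)/399⌉ = ⌈12122/399⌉ − ⌈11803/399⌉ = 31 − 30 = 1
n=38: ⌈(39·319)/399⌉ − ⌈(38·319)/399⌉ = ⌈12441/399⌉ − ⌈12122/399⌉ = 32 − 31 = 1
n=39: ⌈(40·319)/399⌉ − ⌈(39·319)/399⌉ = ⌈12760/399⌉ − ⌈12441/399⌉ = 32 − 32 = 0
n=40: ⌈(41·319)/399⌉ − ⌈(40·319)/399⌉ = ⌈13079/399⌉ − ⌈12760/399⌉ = 33 − 32 = 1
n=41: ⌈(42·319)/399⌉ − ⌈(41·319)/399⌉ = ⌈13398/399⌉ − ⌈13079/399⌉ = 34 − 33 = 1
n=42: ⌈(43·319)/399⌉ − ⌈(42·319)/399⌉ = ⌈13717/399⌉ − ⌈13398/399⌉ = 35 − 34 = 1
n=43: ⌈(44·319)/399⌉ − ⌈(43·319)/399⌉ = ⌈14036/399⌉ − ⌈13717/399⌉ = 36 − 35 = 1
n=44: ⌈(45·319)/399⌉ − ⌈(44·319)/399⌉ = ⌈14355/399⌉ − ⌈14036/399⌉ = 36 − 36 = 0
n=45: ⌈(46·319)/399⌉ − ⌈(45·319)/399⌉ = ⌈14674/399⌉ − ⌈14355/399⌉ = 37 − 36 = 1
n=46: ⌈(47·319)/399⌉ − ⌈(46·319)/399⌉ = ⌈14993/399⌉ − ⌈14674/399⌉ = 38 − 37 = 1
n=47: ⌈(48·319)/399⌉ − ⌈(47·319)/399⌉ = ⌈15312/399⌉ − ⌈14993/399⌉ = 39 − 38 = 1
n=48: ⌈(49·319)/399⌉ − ⌈(48·319)/399⌉ = ⌈15631/399⌉ − ⌈15312/399⌉ = 40 − 39 = 1
n=49: ⌈(50·319)/399⌉ − ⌈(49·319)/399⌉ = ⌈15950/399⌉ − ⌈15631/399⌉ = 40 − 40 = 0
n=50: ⌈(51·319)/399⌉ − ⌈(50·319)/399⌉ = ⌈16269/399⌉ − ⌈15950/399⌉ = 41 − 40 = 1
n=51: ⌈(52·319)/399⌉ − ⌈(51·319)/399⌉ = ⌈16588/399⌉ − ⌈16269/399⌉ = 42 − 41 = 1
n=52: ⌈(53·319)/399⌉ − ⌈(52·319)/399⌉ = ⌈16907/399⌉ − ⌈16588/399⌉ = 43 − 42 = 1
n=53: ⌈(54·319)/399⌉ − ⌈(53·319)/399⌉ = ⌈17226/399⌉ − ⌈16907/399⌉ = 44 − 43 = 1
n=54: ⌈(55·319)/399⌉ − ⌈(54·319)/399⌉ = ⌈17545/399⌉ − ⌈17226/399⌉ = 44 − 44 = 0
n=55: ⌈(56·319)/399⌉ − ⌈(55·319)/399⌉ = ⌈17864/399⌉ − ⌈17545/399⌉ = 45 − 44 = 1
n=56: ⌈(57·319)/399⌉ − ⌈(56·319)/399⌉ = ⌈18183/399⌉ − ⌈17864/399⌉ = 46 − 45 = 1
n=57: ⌈(58·319)/399⌉ − ⌈(57·319)/399⌉ = ⌈18502/399⌉ − ⌈18183/399⌉ = 47 − 46 = 1
n=58: ⌈(59·319)/399⌉ − ⌈(58·319)/399⌉ = ⌈18821/399⌉ − ⌈18502/399⌉ = 48 − 47 = 1
n=59: ⌈(60·319)/399⌉ − ⌈(59·319)/399⌉ = ⌈19140/399⌉ − ⌈18821/399⌉ = 48 − 48 = 0
n=60: ⌈(61·319)/399⌉ − ⌈(60·319)/399⌉ = ⌈19459/399⌉ − ⌈19140/399⌉ = 49 − 48 = 1
n=61: ⌈(62·319)/399⌉ − ⌈(61·319)/399⌉ = ⌈19778/399⌉ − ⌈19459/399⌉ = 50 − 49 = 1
n=62: ⌈(63·319)/399⌉ − ⌈(62·319)/399⌉ = ⌈20097/399⌉ − ⌈19778/399⌉ = 51 − 50 = 1
n=63: ⌈(64·319)/399⌉ − ⌈(63·319)/399⌉ = ⌈20416/399⌉ − ⌈20097/399⌉ = 52 − 51 = 1
n=64: ⌈(65·319)/399⌉ − ⌈(64·319)/399⌉ = ⌈20735/399⌉ − ⌈20416/399⌉ = 52 − 52 = 0
n=65: ⌈(66·319)/399⌉ − ⌈(65·319)/399⌉ = ⌈21054/399⌉ − ⌈20735/399⌉ = 53 − 52 = 1
n=66: ⌈(67·319)/399⌉ − ⌈(66·319)/399⌉ = ⌈21373/399⌉ − ⌈21054/399⌉ = 54 − 53 = 1
n=67: ⌈(68·319)/399⌉ − ⌈(67·319)/399⌉ = ⌈21692/399⌉ − ⌈21373/399⌉ = 55 − 54 = 1
n=68: ⌈(69·319)/399⌉ − ⌈(68·319)/399⌉ = ⌈22011/399⌉ − ⌈21692/399⌉ = 56 − 55 = 1
n=69: ⌈(70·319)/399⌉ − ⌈(69·319)/399⌉ = ⌈22330/399⌉ − ⌈22011/399⌉ = 56 − 56 = 0
n=70: ⌈(71·319)/399⌉ − ⌈(70·319)/399⌉ = ⌈22649/399⌉ − ⌈22330/399⌉ = 57 − 56 = 1
n=71: ⌈(72·319)/399⌉ − ⌈(71·319)/399⌉ = ⌈22968/399⌉ − ⌈22649/399⌉ = 58 − 57 = 1
n=72: ⌈(73·319)/399⌉ − ⌈(72·319)/399⌉ = ⌈23287/399⌉ − ⌈22968/399⌉ = 59 − 58 = 1
n=73: ⌈(74·319)/399⌉ − ⌈(73·319)/399⌉ = ⌈23606/399⌉ − ⌈23287/399⌉ = 60 − 59 = 1
n=74: ⌈(75·319)/399⌉ − ⌈(74·319)/399⌉ = ⌈23925/399⌉ − ⌈23606/399⌉ = 60 − 60 = 0
n=75: ⌈(76·319)/399⌉ − ⌈(75·319)/399⌉ = ⌈24244/399⌉ − ⌈23925/399⌉ = 61 − 60 = 1
n=76: ⌈(77·319)/399⌉ − ⌈(76·319)/399⌉ = ⌈24563/399⌉ − ⌈24244/399⌉ = 62 − 61 = 1
n=77: ⌈(78·319)/399⌉ − ⌈(77·319)/399⌉ = ⌈24882/399⌉ − ⌈24563/399⌉ = 63 − 62 = 1
n=78: ⌈(79·319)/399⌉ − ⌈(78·319)/399⌉ = ⌈25201/399⌉ − ⌈24882/399⌉ = 64 − 63 = 1
n=79: ⌈(80·319)/399⌉ − ⌈(79·319)/399⌉ = ⌈25520/399⌉ − ⌈25201/399⌉ = 64 − 64 = 0
n=80: ⌈(81·319)/399⌉ − ⌈(80·319)/399⌉ = ⌈25839/399⌉ − ⌈25520/399⌉ = 65 − 64 = 1
n=81: ⌈(82·319)/399⌉ − ⌈(81·319)/399⌉ = ⌈26158/399⌉ − ⌈25839/399⌉ = 66 − 65 = 1
n=82: ⌈(83·319)/399⌉ − ⌈(82·319)/399⌉ = ⌈26477/399⌉ − ⌈26158/399⌉ = 67 − 66 = 1
n=83: ⌈(84·319)/399⌉ − ⌈(83·319)/399⌉ = ⌈26796/399⌉ − ⌈26477/399⌉ = 68 − 67 = 1
n=84: ⌈(85·319)/399⌉ − ⌈(84·319)/399⌉ = ⌈27115/399⌉ − ⌈26796/399⌉ = 68 − 68 = 0
n=85: ⌈(86·319)/399⌉ − ⌈(85·319)/399⌉ = ⌈27434/399⌉ − ⌈27115/399⌉ = 69 − 68 = 1
n=86: ⌈(87·319)/399⌉ − ⌈(86·319)/399⌉ = ⌈27753/399⌉ − ⌈27434/399⌉ = 70 − 69 = 1

111101111011110111101111011110111101111011110111101111011110111101111011110111101111011


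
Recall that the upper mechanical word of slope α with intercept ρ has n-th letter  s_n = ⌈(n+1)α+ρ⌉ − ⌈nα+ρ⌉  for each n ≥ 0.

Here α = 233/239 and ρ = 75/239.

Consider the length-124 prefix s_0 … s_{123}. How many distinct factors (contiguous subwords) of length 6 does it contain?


7

t_n = ⌈(n·233+75)/239⌉ for n = 0 … 124:
  n=0…9: ⌈75/239⌉=1 ⌈308/239⌉=2 ⌈541/239⌉=3 ⌈774/239⌉=4 ⌈1007/239⌉=5 ⌈1240/239⌉=6 ⌈1473/239⌉=7 ⌈1706/239⌉=8 ⌈1939/239⌉=9 ⌈2172/239⌉=10
  n=10…19: ⌈2405/239⌉=11 ⌈2638/239⌉=12 ⌈2871/239⌉=13 ⌈3104/239⌉=13 ⌈3337/239⌉=14 ⌈3570/239⌉=15 ⌈3803/239⌉=16 ⌈4036/239⌉=17 ⌈4269/239⌉=18 ⌈4502/239⌉=19
  n=20…29: ⌈4735/239⌉=20 ⌈4968/239⌉=21 ⌈5201/239⌉=22 ⌈5434/239⌉=23 ⌈5667/239⌉=24 ⌈5900/239⌉=25 ⌈6133/239⌉=26 ⌈6366/239⌉=27 ⌈6599/239⌉=28 ⌈6832/239⌉=29
  n=30…39: ⌈7065/239⌉=30 ⌈7298/239⌉=31 ⌈7531/239⌉=32 ⌈7764/239⌉=33 ⌈7997/239⌉=34 ⌈8230/239⌉=35 ⌈8463/239⌉=36 ⌈8696/239⌉=37 ⌈8929/239⌉=38 ⌈9162/239⌉=39
  n=40…49: ⌈9395/239⌉=40 ⌈9628/239⌉=41 ⌈9861/239⌉=42 ⌈10094/239⌉=43 ⌈10327/239⌉=44 ⌈10560/239⌉=45 ⌈10793/239⌉=46 ⌈11026/239⌉=47 ⌈11259/239⌉=48 ⌈11492/239⌉=49
  n=50…59: ⌈11725/239⌉=50 ⌈11958/239⌉=51 ⌈12191/239⌉=52 ⌈12424/239⌉=52 ⌈12657/239⌉=53 ⌈12890/239⌉=54 ⌈13123/239⌉=55 ⌈13356/239⌉=56 ⌈13589/239⌉=57 ⌈13822/239⌉=58
  n=60…69: ⌈14055/239⌉=59 ⌈14288/239⌉=60 ⌈14521/239⌉=61 ⌈14754/239⌉=62 ⌈14987/239⌉=63 ⌈15220/239⌉=64 ⌈15453/239⌉=65 ⌈15686/239⌉=66 ⌈15919/239⌉=67 ⌈16152/239⌉=68
  n=70…79: ⌈16385/239⌉=69 ⌈16618/239⌉=70 ⌈16851/239⌉=71 ⌈17084/239⌉=72 ⌈17317/239⌉=73 ⌈17550/239⌉=74 ⌈17783/239⌉=75 ⌈18016/239⌉=76 ⌈18249/239⌉=77 ⌈18482/239⌉=78
  n=80…89: ⌈18715/239⌉=79 ⌈18948/239⌉=80 ⌈19181/239⌉=81 ⌈19414/239⌉=82 ⌈19647/239⌉=83 ⌈19880/239⌉=84 ⌈20113/239⌉=85 ⌈20346/239⌉=86 ⌈20579/239⌉=87 ⌈20812/239⌉=88
  n=90…99: ⌈21045/239⌉=89 ⌈21278/239⌉=90 ⌈21511/239⌉=91 ⌈21744/239⌉=91 ⌈21977/239⌉=92 ⌈22210/239⌉=93 ⌈22443/239⌉=94 ⌈22676/239⌉=95 ⌈22909/239⌉=96 ⌈23142/239⌉=97
  n=100…109: ⌈23375/239⌉=98 ⌈23608/239⌉=99 ⌈23841/239⌉=100 ⌈24074/239⌉=101 ⌈24307/239⌉=102 ⌈24540/239⌉=103 ⌈24773/239⌉=104 ⌈25006/239⌉=105 ⌈25239/239⌉=106 ⌈25472/239⌉=107
  n=110…119: ⌈25705/239⌉=108 ⌈25938/239⌉=109 ⌈26171/239⌉=110 ⌈26404/239⌉=111 ⌈26637/239⌉=112 ⌈26870/239⌉=113 ⌈27103/239⌉=114 ⌈27336/239⌉=115 ⌈27569/239⌉=116 ⌈27802/239⌉=117
  n=120…124: ⌈28035/239⌉=118 ⌈28268/239⌉=119 ⌈28501/239⌉=120 ⌈28734/239⌉=121 ⌈28967/239⌉=122
s_n = t_(n+1) − t_n for n = 0 … 123 gives
prefix = 1111111111110111111111111111111111111111111111111111011111111111111111111111111111111111111101111111111111111111111111111111
slide a length-6 window over [0..5] … [118..123] (119 windows); first occurrence of each distinct factor:
  [  0..  5] 111111
  [  7.. 12] 111110
  [  8.. 13] 111101
  [  9.. 14] 111011
  [ 10.. 15] 110111
  [ 11.. 16] 101111
  [ 12.. 17] 011111
  (the other 112 windows repeat one of these)
distinct factors: {011111, 101111, 110111, 111011, 111101, 111110, 111111}
count = 7  (Sturmian bound for length 6 is 7)


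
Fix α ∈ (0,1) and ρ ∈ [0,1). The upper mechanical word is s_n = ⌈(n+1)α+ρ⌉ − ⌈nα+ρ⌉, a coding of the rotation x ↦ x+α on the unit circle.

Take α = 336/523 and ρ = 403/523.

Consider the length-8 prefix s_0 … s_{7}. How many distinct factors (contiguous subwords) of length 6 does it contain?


t_n = ⌈(n·336+403)/523⌉ for n = 0 … 8:
  n=0…8: ⌈403/523⌉=1 ⌈739/523⌉=2 ⌈1075/523⌉=3 ⌈1411/523⌉=3 ⌈1747/523⌉=4 ⌈2083/523⌉=4 ⌈2419/523⌉=5 ⌈2755/523⌉=6 ⌈3091/523⌉=6
s_n = t_(n+1) − t_n for n = 0 … 7 gives
prefix = 11010110
slide a length-6 window over [0..5] … [2..7] (3 windows); first occurrence of each distinct factor:
  [  0..  5] 110101
  [  1..  6] 101011
  [  2..  7] 010110
distinct factors: {010110, 101011, 110101}
count = 3  (Sturmian bound for length 6 is 7)

3


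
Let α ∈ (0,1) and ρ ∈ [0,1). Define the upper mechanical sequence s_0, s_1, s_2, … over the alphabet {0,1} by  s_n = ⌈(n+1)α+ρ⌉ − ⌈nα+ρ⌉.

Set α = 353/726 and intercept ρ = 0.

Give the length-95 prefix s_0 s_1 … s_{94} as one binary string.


n=0: ⌈(1·353)/726⌉ − ⌈(0·353)/726⌉ = ⌈353/726⌉ − ⌈0/726⌉ = 1 − 0 = 1
n=1: ⌈(2·353)/726⌉ − ⌈(1·353)/726⌉ = ⌈706/726⌉ − ⌈353/726⌉ = 1 − 1 = 0
n=2: ⌈(3·353)/726⌉ − ⌈(2·353)/726⌉ = ⌈1059/726⌉ − ⌈706/726⌉ = 2 − 1 = 1
n=3: ⌈(4·353)/726⌉ − ⌈(3·353)/726⌉ = ⌈1412/726⌉ − ⌈1059/726⌉ = 2 − 2 = 0
n=4: ⌈(5·353)/726⌉ − ⌈(4·353)/726⌉ = ⌈1765/726⌉ − ⌈1412/726⌉ = 3 − 2 = 1
n=5: ⌈(6·353)/726⌉ − ⌈(5·353)/726⌉ = ⌈2118/726⌉ − ⌈1765/726⌉ = 3 − 3 = 0
n=6: ⌈(7·353)/726⌉ − ⌈(6·353)/726⌉ = ⌈2471/726⌉ − ⌈2118/726⌉ = 4 − 3 = 1
n=7: ⌈(8·353)/726⌉ − ⌈(7·353)/726⌉ = ⌈2824/726⌉ − ⌈2471/726⌉ = 4 − 4 = 0
n=8: ⌈(9·353)/726⌉ − ⌈(8·353)/726⌉ = ⌈3177/726⌉ − ⌈2824/726⌉ = 5 − 4 = 1
n=9: ⌈(10·353)/726⌉ − ⌈(9·353)/726⌉ = ⌈3530/726⌉ − ⌈3177/726⌉ = 5 − 5 = 0
n=10: ⌈(11·353)/726⌉ − ⌈(10·353)/726⌉ = ⌈3883/726⌉ − ⌈3530/726⌉ = 6 − 5 = 1
n=11: ⌈(12·353)/726⌉ − ⌈(11·353)/726⌉ = ⌈4236/726⌉ − ⌈3883/726⌉ = 6 − 6 = 0
n=12: ⌈(13·353)/726⌉ − ⌈(12·353)/726⌉ = ⌈4589/726⌉ − ⌈4236/726⌉ = 7 − 6 = 1
n=13: ⌈(14·353)/726⌉ − ⌈(13·353)/726⌉ = ⌈4942/726⌉ − ⌈4589/726⌉ = 7 − 7 = 0
n=14: ⌈(15·353)/726⌉ − ⌈(14·353)/726⌉ = ⌈5295/726⌉ − ⌈4942/726⌉ = 8 − 7 = 1
n=15: ⌈(16·353)/726⌉ − ⌈(15·353)/726⌉ = ⌈5648/726⌉ − ⌈5295/726⌉ = 8 − 8 = 0
n=16: ⌈(17·353)/726⌉ − ⌈(16·353)/726⌉ = ⌈6001/726⌉ − ⌈5648/726⌉ = 9 − 8 = 1
n=17: ⌈(18·353)/726⌉ − ⌈(17·353)/726⌉ = ⌈6354/726⌉ − ⌈6001/726⌉ = 9 − 9 = 0
n=18: ⌈(19·353)/726⌉ − ⌈(18·353)/726⌉ = ⌈6707/726⌉ − ⌈6354/726⌉ = 10 − 9 = 1
n=19: ⌈(20·353)/726⌉ − ⌈(19·353)/726⌉ = ⌈7060/726⌉ − ⌈6707/726⌉ = 10 − 10 = 0
n=20: ⌈(21·353)/726⌉ − ⌈(20·353)/726⌉ = ⌈7413/726⌉ − ⌈7060/726⌉ = 11 − 10 = 1
n=21: ⌈(22·353)/726⌉ − ⌈(21·353)/726⌉ = ⌈7766/726⌉ − ⌈7413/726⌉ = 11 − 11 = 0
n=22: ⌈(23·353)/726⌉ − ⌈(22·353)/726⌉ = ⌈8119/726⌉ − ⌈7766/726⌉ = 12 − 11 = 1
n=23: ⌈(24·353)/726⌉ − ⌈(23·353)/726⌉ = ⌈8472/726⌉ − ⌈8119/726⌉ = 12 − 12 = 0
n=24: ⌈(25·353)/726⌉ − ⌈(24·353)/726⌉ = ⌈8825/726⌉ − ⌈8472/726⌉ = 13 − 12 = 1
n=25: ⌈(26·353)/726⌉ − ⌈(25·353)/726⌉ = ⌈9178/726⌉ − ⌈8825/726⌉ = 13 − 13 = 0
n=26: ⌈(27·353)/726⌉ − ⌈(26·353)/726⌉ = ⌈9531/726⌉ − ⌈9178/726⌉ = 14 − 13 = 1
n=27: ⌈(28·353)/726⌉ − ⌈(27·353)/726⌉ = ⌈9884/726⌉ − ⌈9531/726⌉ = 14 − 14 = 0
n=28: ⌈(29·353)/726⌉ − ⌈(28·353)/726⌉ = ⌈10237/726⌉ − ⌈9884/726⌉ = 15 − 14 = 1
n=29: ⌈(30·353)/726⌉ − ⌈(29·353)/726⌉ = ⌈10590/726⌉ − ⌈10237/726⌉ = 15 − 15 = 0
n=30: ⌈(31·353)/726⌉ − ⌈(30·353)/726⌉ = ⌈10943/726⌉ − ⌈10590/726⌉ = 16 − 15 = 1
n=31: ⌈(32·353)/726⌉ − ⌈(31·353)/726⌉ = ⌈11296/726⌉ − ⌈10943/726⌉ = 16 − 16 = 0
n=32: ⌈(33·353)/726⌉ − ⌈(32·353)/726⌉ = ⌈11649/726⌉ − ⌈11296/726⌉ = 17 − 16 = 1
n=33: ⌈(34·353)/726⌉ − ⌈(33·353)/726⌉ = ⌈12002/726⌉ − ⌈11649/726⌉ = 17 − 17 = 0
n=34: ⌈(35·353)/726⌉ − ⌈(34·353)/726⌉ = ⌈12355/726⌉ − ⌈12002/726⌉ = 18 − 17 = 1
n=35: ⌈(36·353)/726⌉ − ⌈(35·353)/726⌉ = ⌈12708/726⌉ − ⌈12355/726⌉ = 18 − 18 = 0
n=36: ⌈(37·353)/726⌉ − ⌈(36·353)/726⌉ = ⌈13061/726⌉ − ⌈12708/726⌉ = 18 − 18 = 0
n=37: ⌈(38·353)/726⌉ − ⌈(37·353)/726⌉ = ⌈13414/726⌉ − ⌈13061/726⌉ = 19 − 18 = 1
n=38: ⌈(39·353)/726⌉ − ⌈(38·353)/726⌉ = ⌈13767/726⌉ − ⌈13414/726⌉ = 19 − 19 = 0
n=39: ⌈(40·353)/726⌉ − ⌈(39·353)/726⌉ = ⌈14120/726⌉ − ⌈13767/726⌉ = 20 − 19 = 1
n=40: ⌈(41·353)/726⌉ − ⌈(40·353)/726⌉ = ⌈14473/726⌉ − ⌈14120/726⌉ = 20 − 20 = 0
n=41: ⌈(42·353)/726⌉ − ⌈(41·353)/726⌉ = ⌈14826/726⌉ − ⌈14473/726⌉ = 21 − 20 = 1
n=42: ⌈(43·353)/726⌉ − ⌈(42·353)/726⌉ = ⌈15179/726⌉ − ⌈14826/726⌉ = 21 − 21 = 0
n=43: ⌈(44·353)/726⌉ − ⌈(43·353)/726⌉ = ⌈15532/726⌉ − ⌈15179/726⌉ = 22 − 21 = 1
n=44: ⌈(45·353)/726⌉ − ⌈(44·353)/726⌉ = ⌈15885/726⌉ − ⌈15532/726⌉ = 22 − 22 = 0
n=45: ⌈(46·353)/726⌉ − ⌈(45·353)/726⌉ = ⌈16238/726⌉ − ⌈15885/726⌉ = 23 − 22 = 1
n=46: ⌈(47·353)/726⌉ − ⌈(46·353)/726⌉ = ⌈16591/726⌉ − ⌈16238/726⌉ = 23 − 23 = 0
n=47: ⌈(48·353)/726⌉ − ⌈(47·353)/726⌉ = ⌈16944/726⌉ − ⌈16591/726⌉ = 24 − 23 = 1
n=48: ⌈(49·353)/726⌉ − ⌈(48·353)/726⌉ = ⌈17297/726⌉ − ⌈16944/726⌉ = 24 − 24 = 0
n=49: ⌈(50·353)/726⌉ − ⌈(49·353)/726⌉ = ⌈17650/726⌉ − ⌈17297/726⌉ = 25 − 24 = 1
n=50: ⌈(51·353)/726⌉ − ⌈(50·353)/726⌉ = ⌈18003/726⌉ − ⌈17650/726⌉ = 25 − 25 = 0
n=51: ⌈(52·353)/726⌉ − ⌈(51·353)/726⌉ = ⌈18356/726⌉ − ⌈18003/726⌉ = 26 − 25 = 1
n=52: ⌈(53·353)/726⌉ − ⌈(52·353)/726⌉ = ⌈18709/726⌉ − ⌈18356/726⌉ = 26 − 26 = 0
n=53: ⌈(54·353)/726⌉ − ⌈(53·353)/726⌉ = ⌈19062/726⌉ − ⌈18709/726⌉ = 27 − 26 = 1
n=54: ⌈(55·353)/726⌉ − ⌈(54·353)/726⌉ = ⌈19415/726⌉ − ⌈19062/726⌉ = 27 − 27 = 0
n=55: ⌈(56·353)/726⌉ − ⌈(55·353)/726⌉ = ⌈19768/726⌉ − ⌈19415/726⌉ = 28 − 27 = 1
n=56: ⌈(57·353)/726⌉ − ⌈(56·353)/726⌉ = ⌈20121/726⌉ − ⌈19768/726⌉ = 28 − 28 = 0
n=57: ⌈(58·353)/726⌉ − ⌈(57·353)/726⌉ = ⌈20474/726⌉ − ⌈20121/726⌉ = 29 − 28 = 1
n=58: ⌈(59·353)/726⌉ − ⌈(58·353)/726⌉ = ⌈20827/726⌉ − ⌈20474/726⌉ = 29 − 29 = 0
n=59: ⌈(60·353)/726⌉ − ⌈(59·353)/726⌉ = ⌈21180/726⌉ − ⌈20827/726⌉ = 30 − 29 = 1
n=60: ⌈(61·353)/726⌉ − ⌈(60·353)/726⌉ = ⌈21533/726⌉ − ⌈21180/726⌉ = 30 − 30 = 0
n=61: ⌈(62·353)/726⌉ − ⌈(61·353)/726⌉ = ⌈21886/726⌉ − ⌈21533/726⌉ = 31 − 30 = 1
n=62: ⌈(63·353)/726⌉ − ⌈(62·353)/726⌉ = ⌈22239/726⌉ − ⌈21886/726⌉ = 31 − 31 = 0
n=63: ⌈(64·353)/726⌉ − ⌈(63·353)/726⌉ = ⌈22592/726⌉ − ⌈22239/726⌉ = 32 − 31 = 1
n=64: ⌈(65·353)/726⌉ − ⌈(64·353)/726⌉ = ⌈22945/726⌉ − ⌈22592/726⌉ = 32 − 32 = 0
n=65: ⌈(66·353)/726⌉ − ⌈(65·353)/726⌉ = ⌈23298/726⌉ − ⌈22945/726⌉ = 33 − 32 = 1
n=66: ⌈(67·353)/726⌉ − ⌈(66·353)/726⌉ = ⌈23651/726⌉ − ⌈23298/726⌉ = 33 − 33 = 0
n=67: ⌈(68·353)/726⌉ − ⌈(67·353)/726⌉ = ⌈24004/726⌉ − ⌈23651/726⌉ = 34 − 33 = 1
n=68: ⌈(69·353)/726⌉ − ⌈(68·353)/726⌉ = ⌈24357/726⌉ − ⌈24004/726⌉ = 34 − 34 = 0
n=69: ⌈(70·353)/726⌉ − ⌈(69·353)/726⌉ = ⌈24710/726⌉ − ⌈24357/726⌉ = 35 − 34 = 1
n=70: ⌈(71·353)/726⌉ − ⌈(70·353)/726⌉ = ⌈25063/726⌉ − ⌈24710/726⌉ = 35 − 35 = 0
n=71: ⌈(72·353)/726⌉ − ⌈(71·353)/726⌉ = ⌈25416/726⌉ − ⌈25063/726⌉ = 36 − 35 = 1
n=72: ⌈(73·353)/726⌉ − ⌈(72·353)/726⌉ = ⌈25769/726⌉ − ⌈25416/726⌉ = 36 − 36 = 0
n=73: ⌈(74·353)/726⌉ − ⌈(73·353)/726⌉ = ⌈26122/726⌉ − ⌈25769/726⌉ = 36 − 36 = 0
n=74: ⌈(75·353)/726⌉ − ⌈(74·353)/726⌉ = ⌈26475/726⌉ − ⌈26122/726⌉ = 37 − 36 = 1
n=75: ⌈(76·353)/726⌉ − ⌈(75·353)/726⌉ = ⌈26828/726⌉ − ⌈26475/726⌉ = 37 − 37 = 0
n=76: ⌈(77·353)/726⌉ − ⌈(76·353)/726⌉ = ⌈27181/726⌉ − ⌈26828/726⌉ = 38 − 37 = 1
n=77: ⌈(78·353)/726⌉ − ⌈(77·353)/726⌉ = ⌈27534/726⌉ − ⌈27181/726⌉ = 38 − 38 = 0
n=78: ⌈(79·353)/726⌉ − ⌈(78·353)/726⌉ = ⌈27887/726⌉ − ⌈27534/726⌉ = 39 − 38 = 1
n=79: ⌈(80·353)/726⌉ − ⌈(79·353)/726⌉ = ⌈28240/726⌉ − ⌈27887/726⌉ = 39 − 39 = 0
n=80: ⌈(81·353)/726⌉ − ⌈(80·353)/726⌉ = ⌈28593/726⌉ − ⌈28240/726⌉ = 40 − 39 = 1
n=81: ⌈(82·353)/726⌉ − ⌈(81·353)/726⌉ = ⌈28946/726⌉ − ⌈28593/726⌉ = 40 − 40 = 0
n=82: ⌈(83·353)/726⌉ − ⌈(82·353)/726⌉ = ⌈29299/726⌉ − ⌈28946/726⌉ = 41 − 40 = 1
n=83: ⌈(84·353)/726⌉ − ⌈(83·353)/726⌉ = ⌈29652/726⌉ − ⌈29299/726⌉ = 41 − 41 = 0
n=84: ⌈(85·353)/726⌉ − ⌈(84·353)/726⌉ = ⌈30005/726⌉ − ⌈29652/726⌉ = 42 − 41 = 1
n=85: ⌈(86·353)/726⌉ − ⌈(85·353)/726⌉ = ⌈30358/726⌉ − ⌈30005/726⌉ = 42 − 42 = 0
n=86: ⌈(87·353)/726⌉ − ⌈(86·353)/726⌉ = ⌈30711/726⌉ − ⌈30358/726⌉ = 43 − 42 = 1
n=87: ⌈(88·353)/726⌉ − ⌈(87·353)/726⌉ = ⌈31064/726⌉ − ⌈30711/726⌉ = 43 − 43 = 0
n=88: ⌈(89·353)/726⌉ − ⌈(88·353)/726⌉ = ⌈31417/726⌉ − ⌈31064/726⌉ = 44 − 43 = 1
n=89: ⌈(90·353)/726⌉ − ⌈(89·353)/726⌉ = ⌈31770/726⌉ − ⌈31417/726⌉ = 44 − 44 = 0
n=90: ⌈(91·353)/726⌉ − ⌈(90·353)/726⌉ = ⌈32123/726⌉ − ⌈31770/726⌉ = 45 − 44 = 1
n=91: ⌈(92·353)/726⌉ − ⌈(91·353)/726⌉ = ⌈32476/726⌉ − ⌈32123/726⌉ = 45 − 45 = 0
n=92: ⌈(93·353)/726⌉ − ⌈(92·353)/726⌉ = ⌈32829/726⌉ − ⌈32476/726⌉ = 46 − 45 = 1
n=93: ⌈(94·353)/726⌉ − ⌈(93·353)/726⌉ = ⌈33182/726⌉ − ⌈32829/726⌉ = 46 − 46 = 0
n=94: ⌈(95·353)/726⌉ − ⌈(94·353)/726⌉ = ⌈33535/726⌉ − ⌈33182/726⌉ = 47 − 46 = 1

10101010101010101010101010101010101001010101010101010101010101010101010100101010101010101010101


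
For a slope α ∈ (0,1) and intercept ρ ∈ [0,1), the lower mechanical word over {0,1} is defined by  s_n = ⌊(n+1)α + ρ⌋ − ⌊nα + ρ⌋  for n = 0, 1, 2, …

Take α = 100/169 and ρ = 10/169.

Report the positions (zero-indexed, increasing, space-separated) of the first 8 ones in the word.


1 3 4 6 8 10 11 13

n=0: ⌊110/169⌋−⌊10/169⌋ = 0−0 = 0
n=1: ⌊210/169⌋−⌊110/169⌋ = 1−0 = 1  ← one
n=2: ⌊310/169⌋−⌊210/169⌋ = 1−1 = 0
n=3: ⌊410/169⌋−⌊310/169⌋ = 2−1 = 1  ← one
n=4: ⌊510/169⌋−⌊410/169⌋ = 3−2 = 1  ← one
n=5: ⌊610/169⌋−⌊510/169⌋ = 3−3 = 0
n=6: ⌊710/169⌋−⌊610/169⌋ = 4−3 = 1  ← one
n=7: ⌊810/169⌋−⌊710/169⌋ = 4−4 = 0
n=8: ⌊910/169⌋−⌊810/169⌋ = 5−4 = 1  ← one
n=9: ⌊1010/169⌋−⌊910/169⌋ = 5−5 = 0
n=10: ⌊1110/169⌋−⌊1010/169⌋ = 6−5 = 1  ← one
n=11: ⌊1210/169⌋−⌊1110/169⌋ = 7−6 = 1  ← one
n=12: ⌊1310/169⌋−⌊1210/169⌋ = 7−7 = 0
n=13: ⌊1410/169⌋−⌊1310/169⌋ = 8−7 = 1  ← one
positions of the first 8 ones: 1 3 4 6 8 10 11 13


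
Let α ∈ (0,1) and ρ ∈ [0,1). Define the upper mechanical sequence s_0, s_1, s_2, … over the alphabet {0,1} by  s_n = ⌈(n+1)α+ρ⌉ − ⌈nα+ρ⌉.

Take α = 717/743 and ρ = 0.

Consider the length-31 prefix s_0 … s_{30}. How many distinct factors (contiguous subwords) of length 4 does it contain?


4

t_n = ⌈(n·717)/743⌉ for n = 0 … 31:
  n=0…9: ⌈0/743⌉=0 ⌈717/743⌉=1 ⌈1434/743⌉=2 ⌈2151/743⌉=3 ⌈2868/743⌉=4 ⌈3585/743⌉=5 ⌈4302/743⌉=6 ⌈5019/743⌉=7 ⌈5736/743⌉=8 ⌈6453/743⌉=9
  n=10…19: ⌈7170/743⌉=10 ⌈7887/743⌉=11 ⌈8604/743⌉=12 ⌈9321/743⌉=13 ⌈10038/743⌉=14 ⌈10755/743⌉=15 ⌈11472/743⌉=16 ⌈12189/743⌉=17 ⌈12906/743⌉=18 ⌈13623/743⌉=19
  n=20…29: ⌈14340/743⌉=20 ⌈15057/743⌉=21 ⌈15774/743⌉=22 ⌈16491/743⌉=23 ⌈17208/743⌉=24 ⌈17925/743⌉=25 ⌈18642/743⌉=26 ⌈19359/743⌉=27 ⌈20076/743⌉=28 ⌈20793/743⌉=28
  n=30…31: ⌈21510/743⌉=29 ⌈22227/743⌉=30
s_n = t_(n+1) − t_n for n = 0 … 30 gives
prefix = 1111111111111111111111111111011
slide a length-4 window over [0..3] … [27..30] (28 windows); first occurrence of each distinct factor:
  [  0..  3] 1111
  [ 25.. 28] 1110
  [ 26.. 29] 1101
  [ 27.. 30] 1011
  (the other 24 windows repeat one of these)
distinct factors: {1011, 1101, 1110, 1111}
count = 4  (Sturmian bound for length 4 is 5)


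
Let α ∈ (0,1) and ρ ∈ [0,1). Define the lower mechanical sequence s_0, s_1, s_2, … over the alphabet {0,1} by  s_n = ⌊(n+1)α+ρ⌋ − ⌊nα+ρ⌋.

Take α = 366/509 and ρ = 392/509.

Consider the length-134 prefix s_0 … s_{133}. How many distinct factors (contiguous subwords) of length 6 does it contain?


7

t_n = ⌊(n·366+392)/509⌋ for n = 0 … 134:
  n=0…9: ⌊392/509⌋=0 ⌊758/509⌋=1 ⌊1124/509⌋=2 ⌊1490/509⌋=2 ⌊1856/509⌋=3 ⌊2222/509⌋=4 ⌊2588/509⌋=5 ⌊2954/509⌋=5 ⌊3320/509⌋=6 ⌊3686/509⌋=7
  n=10…19: ⌊4052/509⌋=7 ⌊4418/509⌋=8 ⌊4784/509⌋=9 ⌊5150/509⌋=10 ⌊5516/509⌋=10 ⌊5882/509⌋=11 ⌊6248/509⌋=12 ⌊6614/509⌋=12 ⌊6980/509⌋=13 ⌊7346/509⌋=14
  n=20…29: ⌊7712/509⌋=15 ⌊8078/509⌋=15 ⌊8444/509⌋=16 ⌊8810/509⌋=17 ⌊9176/509⌋=18 ⌊9542/509⌋=18 ⌊9908/509⌋=19 ⌊10274/509⌋=20 ⌊10640/509⌋=20 ⌊11006/509⌋=21
  n=30…39: ⌊11372/509⌋=22 ⌊11738/509⌋=23 ⌊12104/509⌋=23 ⌊12470/509⌋=24 ⌊12836/509⌋=25 ⌊13202/509⌋=25 ⌊13568/509⌋=26 ⌊13934/509⌋=27 ⌊14300/509⌋=28 ⌊14666/509⌋=28
  n=40…49: ⌊15032/509⌋=29 ⌊15398/509⌋=30 ⌊15764/509⌋=30 ⌊16130/509⌋=31 ⌊16496/509⌋=32 ⌊16862/509⌋=33 ⌊17228/509⌋=33 ⌊17594/509⌋=34 ⌊17960/509⌋=35 ⌊18326/509⌋=36
  n=50…59: ⌊18692/509⌋=36 ⌊19058/509⌋=37 ⌊19424/509⌋=38 ⌊19790/509⌋=38 ⌊20156/509⌋=39 ⌊20522/509⌋=40 ⌊20888/509⌋=41 ⌊21254/509⌋=41 ⌊21620/509⌋=42 ⌊21986/509⌋=43
  n=60…69: ⌊22352/509⌋=43 ⌊22718/509⌋=44 ⌊23084/509⌋=45 ⌊23450/509⌋=46 ⌊23816/509⌋=46 ⌊24182/509⌋=47 ⌊24548/509⌋=48 ⌊24914/509⌋=48 ⌊25280/509⌋=49 ⌊25646/509⌋=50
  n=70…79: ⌊26012/509⌋=51 ⌊26378/509⌋=51 ⌊26744/509⌋=52 ⌊27110/509⌋=53 ⌊27476/509⌋=53 ⌊27842/509⌋=54 ⌊28208/509⌋=55 ⌊28574/509⌋=56 ⌊28940/509⌋=56 ⌊29306/509⌋=57
  n=80…89: ⌊29672/509⌋=58 ⌊30038/509⌋=59 ⌊30404/509⌋=59 ⌊30770/509⌋=60 ⌊31136/509⌋=61 ⌊31502/509⌋=61 ⌊31868/509⌋=62 ⌊32234/509⌋=63 ⌊32600/509⌋=64 ⌊32966/509⌋=64
  n=90…99: ⌊33332/509⌋=65 ⌊33698/509⌋=66 ⌊34064/509⌋=66 ⌊34430/509⌋=67 ⌊34796/509⌋=68 ⌊35162/509⌋=69 ⌊35528/509⌋=69 ⌊35894/509⌋=70 ⌊36260/509⌋=71 ⌊36626/509⌋=71
  n=100…109: ⌊36992/509⌋=72 ⌊37358/509⌋=73 ⌊37724/509⌋=74 ⌊38090/509⌋=74 ⌊38456/509⌋=75 ⌊38822/509⌋=76 ⌊39188/509⌋=76 ⌊39554/509⌋=77 ⌊39920/509⌋=78 ⌊40286/509⌋=79
  n=110…119: ⌊40652/509⌋=79 ⌊41018/509⌋=80 ⌊41384/509⌋=81 ⌊41750/509⌋=82 ⌊42116/509⌋=82 ⌊42482/509⌋=83 ⌊42848/509⌋=84 ⌊43214/509⌋=84 ⌊43580/509⌋=85 ⌊43946/509⌋=86
  n=120…129: ⌊44312/509⌋=87 ⌊44678/509⌋=87 ⌊45044/509⌋=88 ⌊45410/509⌋=89 ⌊45776/509⌋=89 ⌊46142/509⌋=90 ⌊46508/509⌋=91 ⌊46874/509⌋=92 ⌊47240/509⌋=92 ⌊47606/509⌋=93
  n=130…134: ⌊47972/509⌋=94 ⌊48338/509⌋=94 ⌊48704/509⌋=95 ⌊49070/509⌋=96 ⌊49436/509⌋=97
s_n = t_(n+1) − t_n for n = 0 … 133 gives
prefix = 11011101101110110111011101101110110111011011101110110111011011101101110110111011101101110110111011011101101110111011011101101110110111
slide a length-6 window over [0..5] … [128..133] (129 windows); first occurrence of each distinct factor:
  [  0..  5] 110111
  [  1..  6] 101110
  [  2..  7] 011101
  [  3..  8] 111011
  [  4..  9] 110110
  [  5.. 10] 101101
  [  6.. 11] 011011
  (the other 122 windows repeat one of these)
distinct factors: {011011, 011101, 101101, 101110, 110110, 110111, 111011}
count = 7  (Sturmian bound for length 6 is 7)


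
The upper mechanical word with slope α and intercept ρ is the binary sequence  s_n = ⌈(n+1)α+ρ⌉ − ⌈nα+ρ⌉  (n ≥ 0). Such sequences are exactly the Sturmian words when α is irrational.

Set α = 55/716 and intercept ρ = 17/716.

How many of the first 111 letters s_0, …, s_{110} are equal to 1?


#1s = Σ_{n=0}^{110} s_n = Σ_{n=0}^{110} (⌈(n+1)α+ρ⌉ − ⌈nα+ρ⌉)
the sum telescopes: every ⌈nα+ρ⌉ with 0 < n < 111 appears once with + and once with −, leaving ⌈111α+ρ⌉ − ⌈0·α+ρ⌉
111α + ρ = (111·55 + 17) / 716 = 6122/716
ρ = 17/716
⌈6122/716⌉ = 9,  ⌈17/716⌉ = 1
#1s = 9 − 1 = 8

8


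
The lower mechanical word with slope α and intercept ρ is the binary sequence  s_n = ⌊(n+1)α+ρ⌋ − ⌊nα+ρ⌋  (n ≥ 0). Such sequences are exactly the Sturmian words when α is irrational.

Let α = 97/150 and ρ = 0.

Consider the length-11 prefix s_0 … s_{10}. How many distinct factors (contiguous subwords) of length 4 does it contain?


t_n = ⌊(n·97)/150⌋ for n = 0 … 11:
  n=0…9: ⌊0/150⌋=0 ⌊97/150⌋=0 ⌊194/150⌋=1 ⌊291/150⌋=1 ⌊388/150⌋=2 ⌊485/150⌋=3 ⌊582/150⌋=3 ⌊679/150⌋=4 ⌊776/150⌋=5 ⌊873/150⌋=5
  n=10…11: ⌊970/150⌋=6 ⌊1067/150⌋=7
s_n = t_(n+1) − t_n for n = 0 … 10 gives
prefix = 01011011011
slide a length-4 window over [0..3] … [7..10] (8 windows); first occurrence of each distinct factor:
  [  0..  3] 0101
  [  1..  4] 1011
  [  2..  5] 0110
  [  3..  6] 1101
  (the other 4 windows repeat one of these)
distinct factors: {0101, 0110, 1011, 1101}
count = 4  (Sturmian bound for length 4 is 5)

4


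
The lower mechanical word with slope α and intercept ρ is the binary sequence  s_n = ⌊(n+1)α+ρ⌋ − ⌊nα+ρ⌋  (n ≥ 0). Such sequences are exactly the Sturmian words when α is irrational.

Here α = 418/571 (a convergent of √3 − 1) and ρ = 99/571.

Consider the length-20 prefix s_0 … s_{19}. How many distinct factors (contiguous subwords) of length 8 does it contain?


9

t_n = ⌊(n·418+99)/571⌋ for n = 0 … 20:
  n=0…9: ⌊99/571⌋=0 ⌊517/571⌋=0 ⌊935/571⌋=1 ⌊1353/571⌋=2 ⌊1771/571⌋=3 ⌊2189/571⌋=3 ⌊2607/571⌋=4 ⌊3025/571⌋=5 ⌊3443/571⌋=6 ⌊3861/571⌋=6
  n=10…19: ⌊4279/571⌋=7 ⌊4697/571⌋=8 ⌊5115/571⌋=8 ⌊5533/571⌋=9 ⌊5951/571⌋=10 ⌊6369/571⌋=11 ⌊6787/571⌋=11 ⌊7205/571⌋=12 ⌊7623/571⌋=13 ⌊8041/571⌋=14
  n=20: ⌊8459/571⌋=14
s_n = t_(n+1) − t_n for n = 0 … 19 gives
prefix = 01110111011011101110
slide a length-8 window over [0..7] … [12..19] (13 windows); first occurrence of each distinct factor:
  [  0..  7] 01110111
  [  1..  8] 11101110
  [  2..  9] 11011101
  [  3.. 10] 10111011
  [  4.. 11] 01110110
  [  5.. 12] 11101101
  [  6.. 13] 11011011
  [  7.. 14] 10110111
  [  8.. 15] 01101110
  (the other 4 windows repeat one of these)
distinct factors: {01101110, 01110110, 01110111, 10110111, 10111011, 11011011, 11011101, 11101101, 11101110}
count = 9  (Sturmian bound for length 8 is 9)


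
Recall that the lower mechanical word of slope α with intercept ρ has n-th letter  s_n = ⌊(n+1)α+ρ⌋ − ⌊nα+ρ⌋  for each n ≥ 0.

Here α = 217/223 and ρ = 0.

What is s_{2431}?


1

(n+1)α + ρ = (2432·217) / 223 = 527744/223
nα + ρ     = (2431·217) / 223 = 527527/223
⌊527744/223⌋ = 2366,  ⌊527527/223⌋ = 2365
s_{2431} = 2366 − 2365 = 1


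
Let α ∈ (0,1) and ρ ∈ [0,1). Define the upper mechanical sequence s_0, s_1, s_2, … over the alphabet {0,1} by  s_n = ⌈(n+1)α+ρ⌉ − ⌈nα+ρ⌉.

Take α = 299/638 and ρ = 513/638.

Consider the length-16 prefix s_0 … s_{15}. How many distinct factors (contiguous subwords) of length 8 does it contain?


t_n = ⌈(n·299+513)/638⌉ for n = 0 … 16:
  n=0…9: ⌈513/638⌉=1 ⌈812/638⌉=2 ⌈1111/638⌉=2 ⌈1410/638⌉=3 ⌈1709/638⌉=3 ⌈2008/638⌉=4 ⌈2307/638⌉=4 ⌈2606/638⌉=5 ⌈2905/638⌉=5 ⌈3204/638⌉=6
  n=10…16: ⌈3503/638⌉=6 ⌈3802/638⌉=6 ⌈4101/638⌉=7 ⌈4400/638⌉=7 ⌈4699/638⌉=8 ⌈4998/638⌉=8 ⌈5297/638⌉=9
s_n = t_(n+1) − t_n for n = 0 … 15 gives
prefix = 1010101010010101
slide a length-8 window over [0..7] … [8..15] (9 windows); first occurrence of each distinct factor:
  [  0..  7] 10101010
  [  1..  8] 01010101
  [  3.. 10] 01010100
  [  4.. 11] 10101001
  [  5.. 12] 01010010
  [  6.. 13] 10100101
  [  7.. 14] 01001010
  [  8.. 15] 10010101
  (the other 1 window repeats one of these)
distinct factors: {01001010, 01010010, 01010100, 01010101, 10010101, 10100101, 10101001, 10101010}
count = 8  (Sturmian bound for length 8 is 9)

8


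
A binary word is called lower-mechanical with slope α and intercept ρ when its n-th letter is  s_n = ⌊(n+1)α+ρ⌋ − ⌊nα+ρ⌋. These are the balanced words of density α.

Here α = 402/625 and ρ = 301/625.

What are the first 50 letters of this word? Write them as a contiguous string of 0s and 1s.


n=0: ⌊(1·402+301)/625⌋ − ⌊(0·402+301)/625⌋ = ⌊703/625⌋ − ⌊301/625⌋ = 1 − 0 = 1
n=1: ⌊(2·402+301)/625⌋ − ⌊(1·402+301)/625⌋ = ⌊1105/625⌋ − ⌊703/625⌋ = 1 − 1 = 0
n=2: ⌊(3·402+301)/625⌋ − ⌊(2·402+301)/625⌋ = ⌊1507/625⌋ − ⌊1105/625⌋ = 2 − 1 = 1
n=3: ⌊(4·402+301)/625⌋ − ⌊(3·402+301)/625⌋ = ⌊1909/625⌋ − ⌊1507/625⌋ = 3 − 2 = 1
n=4: ⌊(5·402+301)/625⌋ − ⌊(4·402+301)/625⌋ = ⌊2311/625⌋ − ⌊1909/625⌋ = 3 − 3 = 0
n=5: ⌊(6·402+301)/625⌋ − ⌊(5·402+301)/625⌋ = ⌊2713/625⌋ − ⌊2311/625⌋ = 4 − 3 = 1
n=6: ⌊(7·402+301)/625⌋ − ⌊(6·402+301)/625⌋ = ⌊3115/625⌋ − ⌊2713/625⌋ = 4 − 4 = 0
n=7: ⌊(8·402+301)/625⌋ − ⌊(7·402+301)/625⌋ = ⌊3517/625⌋ − ⌊3115/625⌋ = 5 − 4 = 1
n=8: ⌊(9·402+301)/625⌋ − ⌊(8·402+301)/625⌋ = ⌊3919/625⌋ − ⌊3517/625⌋ = 6 − 5 = 1
n=9: ⌊(10·402+301)/625⌋ − ⌊(9·402+301)/625⌋ = ⌊4321/625⌋ − ⌊3919/625⌋ = 6 − 6 = 0
n=10: ⌊(11·402+301)/625⌋ − ⌊(10·402+301)/625⌋ = ⌊4723/625⌋ − ⌊4321/625⌋ = 7 − 6 = 1
n=11: ⌊(12·402+301)/625⌋ − ⌊(11·402+301)/625⌋ = ⌊5125/625⌋ − ⌊4723/625⌋ = 8 − 7 = 1
n=12: ⌊(13·402+301)/625⌋ − ⌊(12·402+301)/625⌋ = ⌊5527/625⌋ − ⌊5125/625⌋ = 8 − 8 = 0
n=13: ⌊(14·402+301)/625⌋ − ⌊(13·402+301)/625⌋ = ⌊5929/625⌋ − ⌊5527/625⌋ = 9 − 8 = 1
n=14: ⌊(15·402+301)/625⌋ − ⌊(14·402+301)/625⌋ = ⌊6331/625⌋ − ⌊5929/625⌋ = 10 − 9 = 1
n=15: ⌊(16·402+301)/625⌋ − ⌊(15·402+301)/625⌋ = ⌊6733/625⌋ − ⌊6331/625⌋ = 10 − 10 = 0
n=16: ⌊(17·402+301)/625⌋ − ⌊(16·402+301)/625⌋ = ⌊7135/625⌋ − ⌊6733/625⌋ = 11 − 10 = 1
n=17: ⌊(18·402+301)/625⌋ − ⌊(17·402+301)/625⌋ = ⌊7537/625⌋ − ⌊7135/625⌋ = 12 − 11 = 1
n=18: ⌊(19·402+301)/625⌋ − ⌊(18·402+301)/625⌋ = ⌊7939/625⌋ − ⌊7537/625⌋ = 12 − 12 = 0
n=19: ⌊(20·402+301)/625⌋ − ⌊(19·402+301)/625⌋ = ⌊8341/625⌋ − ⌊7939/625⌋ = 13 − 12 = 1
n=20: ⌊(21·402+301)/625⌋ − ⌊(20·402+301)/625⌋ = ⌊8743/625⌋ − ⌊8341/625⌋ = 13 − 13 = 0
n=21: ⌊(22·402+301)/625⌋ − ⌊(21·402+301)/625⌋ = ⌊9145/625⌋ − ⌊8743/625⌋ = 14 − 13 = 1
n=22: ⌊(23·402+301)/625⌋ − ⌊(22·402+301)/625⌋ = ⌊9547/625⌋ − ⌊9145/625⌋ = 15 − 14 = 1
n=23: ⌊(24·402+301)/625⌋ − ⌊(23·402+301)/625⌋ = ⌊9949/625⌋ − ⌊9547/625⌋ = 15 − 15 = 0
n=24: ⌊(25·402+301)/625⌋ − ⌊(24·402+301)/625⌋ = ⌊10351/625⌋ − ⌊9949/625⌋ = 16 − 15 = 1
n=25: ⌊(26·402+301)/625⌋ − ⌊(25·402+301)/625⌋ = ⌊10753/625⌋ − ⌊10351/625⌋ = 17 − 16 = 1
n=26: ⌊(27·402+301)/625⌋ − ⌊(26·402+301)/625⌋ = ⌊11155/625⌋ − ⌊10753/625⌋ = 17 − 17 = 0
n=27: ⌊(28·402+301)/625⌋ − ⌊(27·402+301)/625⌋ = ⌊11557/625⌋ − ⌊11155/625⌋ = 18 − 17 = 1
n=28: ⌊(29·402+301)/625⌋ − ⌊(28·402+301)/625⌋ = ⌊11959/625⌋ − ⌊11557/625⌋ = 19 − 18 = 1
n=29: ⌊(30·402+301)/625⌋ − ⌊(29·402+301)/625⌋ = ⌊12361/625⌋ − ⌊11959/625⌋ = 19 − 19 = 0
n=30: ⌊(31·402+301)/625⌋ − ⌊(30·402+301)/625⌋ = ⌊12763/625⌋ − ⌊12361/625⌋ = 20 − 19 = 1
n=31: ⌊(32·402+301)/625⌋ − ⌊(31·402+301)/625⌋ = ⌊13165/625⌋ − ⌊12763/625⌋ = 21 − 20 = 1
n=32: ⌊(33·402+301)/625⌋ − ⌊(32·402+301)/625⌋ = ⌊13567/625⌋ − ⌊13165/625⌋ = 21 − 21 = 0
n=33: ⌊(34·402+301)/625⌋ − ⌊(33·402+301)/625⌋ = ⌊13969/625⌋ − ⌊13567/625⌋ = 22 − 21 = 1
n=34: ⌊(35·402+301)/625⌋ − ⌊(34·402+301)/625⌋ = ⌊14371/625⌋ − ⌊13969/625⌋ = 22 − 22 = 0
n=35: ⌊(36·402+301)/625⌋ − ⌊(35·402+301)/625⌋ = ⌊14773/625⌋ − ⌊14371/625⌋ = 23 − 22 = 1
n=36: ⌊(37·402+301)/625⌋ − ⌊(36·402+301)/625⌋ = ⌊15175/625⌋ − ⌊14773/625⌋ = 24 − 23 = 1
n=37: ⌊(38·402+301)/625⌋ − ⌊(37·402+301)/625⌋ = ⌊15577/625⌋ − ⌊15175/625⌋ = 24 − 24 = 0
n=38: ⌊(39·402+301)/625⌋ − ⌊(38·402+301)/625⌋ = ⌊15979/625⌋ − ⌊15577/625⌋ = 25 − 24 = 1
n=39: ⌊(40·402+301)/625⌋ − ⌊(39·402+301)/625⌋ = ⌊16381/625⌋ − ⌊15979/625⌋ = 26 − 25 = 1
n=40: ⌊(41·402+301)/625⌋ − ⌊(40·402+301)/625⌋ = ⌊16783/625⌋ − ⌊16381/625⌋ = 26 − 26 = 0
n=41: ⌊(42·402+301)/625⌋ − ⌊(41·402+301)/625⌋ = ⌊17185/625⌋ − ⌊16783/625⌋ = 27 − 26 = 1
n=42: ⌊(43·402+301)/625⌋ − ⌊(42·402+301)/625⌋ = ⌊17587/625⌋ − ⌊17185/625⌋ = 28 − 27 = 1
n=43: ⌊(44·402+301)/625⌋ − ⌊(43·402+301)/625⌋ = ⌊17989/625⌋ − ⌊17587/625⌋ = 28 − 28 = 0
n=44: ⌊(45·402+301)/625⌋ − ⌊(44·402+301)/625⌋ = ⌊18391/625⌋ − ⌊17989/625⌋ = 29 − 28 = 1
n=45: ⌊(46·402+301)/625⌋ − ⌊(45·402+301)/625⌋ = ⌊18793/625⌋ − ⌊18391/625⌋ = 30 − 29 = 1
n=46: ⌊(47·402+301)/625⌋ − ⌊(46·402+301)/625⌋ = ⌊19195/625⌋ − ⌊18793/625⌋ = 30 − 30 = 0
n=47: ⌊(48·402+301)/625⌋ − ⌊(47·402+301)/625⌋ = ⌊19597/625⌋ − ⌊19195/625⌋ = 31 − 30 = 1
n=48: ⌊(49·402+301)/625⌋ − ⌊(48·402+301)/625⌋ = ⌊19999/625⌋ − ⌊19597/625⌋ = 31 − 31 = 0
n=49: ⌊(50·402+301)/625⌋ − ⌊(49·402+301)/625⌋ = ⌊20401/625⌋ − ⌊19999/625⌋ = 32 − 31 = 1

10110101101101101101011011011011010110110110110101
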